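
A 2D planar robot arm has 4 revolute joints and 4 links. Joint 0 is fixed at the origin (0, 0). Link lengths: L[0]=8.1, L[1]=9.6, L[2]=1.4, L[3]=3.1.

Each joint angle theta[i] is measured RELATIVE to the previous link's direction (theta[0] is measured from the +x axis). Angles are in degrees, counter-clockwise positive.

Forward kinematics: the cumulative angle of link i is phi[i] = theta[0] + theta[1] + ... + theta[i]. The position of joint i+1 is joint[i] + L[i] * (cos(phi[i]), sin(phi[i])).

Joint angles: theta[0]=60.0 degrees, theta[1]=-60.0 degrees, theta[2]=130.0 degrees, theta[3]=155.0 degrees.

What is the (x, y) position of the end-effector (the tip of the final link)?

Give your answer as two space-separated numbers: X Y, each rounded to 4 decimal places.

Answer: 13.5524 5.0929

Derivation:
joint[0] = (0.0000, 0.0000)  (base)
link 0: phi[0] = 60 = 60 deg
  cos(60 deg) = 0.5000, sin(60 deg) = 0.8660
  joint[1] = (0.0000, 0.0000) + 8.1 * (0.5000, 0.8660) = (0.0000 + 4.0500, 0.0000 + 7.0148) = (4.0500, 7.0148)
link 1: phi[1] = 60 + -60 = 0 deg
  cos(0 deg) = 1.0000, sin(0 deg) = 0.0000
  joint[2] = (4.0500, 7.0148) + 9.6 * (1.0000, 0.0000) = (4.0500 + 9.6000, 7.0148 + 0.0000) = (13.6500, 7.0148)
link 2: phi[2] = 60 + -60 + 130 = 130 deg
  cos(130 deg) = -0.6428, sin(130 deg) = 0.7660
  joint[3] = (13.6500, 7.0148) + 1.4 * (-0.6428, 0.7660) = (13.6500 + -0.8999, 7.0148 + 1.0725) = (12.7501, 8.0873)
link 3: phi[3] = 60 + -60 + 130 + 155 = 285 deg
  cos(285 deg) = 0.2588, sin(285 deg) = -0.9659
  joint[4] = (12.7501, 8.0873) + 3.1 * (0.2588, -0.9659) = (12.7501 + 0.8023, 8.0873 + -2.9944) = (13.5524, 5.0929)
End effector: (13.5524, 5.0929)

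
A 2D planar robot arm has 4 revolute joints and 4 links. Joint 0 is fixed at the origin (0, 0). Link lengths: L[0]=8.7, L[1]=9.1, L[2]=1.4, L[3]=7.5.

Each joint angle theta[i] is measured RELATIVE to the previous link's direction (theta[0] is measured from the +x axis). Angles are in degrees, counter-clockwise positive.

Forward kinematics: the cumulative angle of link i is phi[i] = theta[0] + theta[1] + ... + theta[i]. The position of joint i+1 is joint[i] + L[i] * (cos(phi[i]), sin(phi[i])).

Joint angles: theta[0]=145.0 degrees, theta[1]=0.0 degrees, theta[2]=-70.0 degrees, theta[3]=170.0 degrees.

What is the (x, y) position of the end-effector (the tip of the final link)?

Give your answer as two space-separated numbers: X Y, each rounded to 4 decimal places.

Answer: -17.3882 4.7646

Derivation:
joint[0] = (0.0000, 0.0000)  (base)
link 0: phi[0] = 145 = 145 deg
  cos(145 deg) = -0.8192, sin(145 deg) = 0.5736
  joint[1] = (0.0000, 0.0000) + 8.7 * (-0.8192, 0.5736) = (0.0000 + -7.1266, 0.0000 + 4.9901) = (-7.1266, 4.9901)
link 1: phi[1] = 145 + 0 = 145 deg
  cos(145 deg) = -0.8192, sin(145 deg) = 0.5736
  joint[2] = (-7.1266, 4.9901) + 9.1 * (-0.8192, 0.5736) = (-7.1266 + -7.4543, 4.9901 + 5.2195) = (-14.5809, 10.2097)
link 2: phi[2] = 145 + 0 + -70 = 75 deg
  cos(75 deg) = 0.2588, sin(75 deg) = 0.9659
  joint[3] = (-14.5809, 10.2097) + 1.4 * (0.2588, 0.9659) = (-14.5809 + 0.3623, 10.2097 + 1.3523) = (-14.2186, 11.5620)
link 3: phi[3] = 145 + 0 + -70 + 170 = 245 deg
  cos(245 deg) = -0.4226, sin(245 deg) = -0.9063
  joint[4] = (-14.2186, 11.5620) + 7.5 * (-0.4226, -0.9063) = (-14.2186 + -3.1696, 11.5620 + -6.7973) = (-17.3882, 4.7646)
End effector: (-17.3882, 4.7646)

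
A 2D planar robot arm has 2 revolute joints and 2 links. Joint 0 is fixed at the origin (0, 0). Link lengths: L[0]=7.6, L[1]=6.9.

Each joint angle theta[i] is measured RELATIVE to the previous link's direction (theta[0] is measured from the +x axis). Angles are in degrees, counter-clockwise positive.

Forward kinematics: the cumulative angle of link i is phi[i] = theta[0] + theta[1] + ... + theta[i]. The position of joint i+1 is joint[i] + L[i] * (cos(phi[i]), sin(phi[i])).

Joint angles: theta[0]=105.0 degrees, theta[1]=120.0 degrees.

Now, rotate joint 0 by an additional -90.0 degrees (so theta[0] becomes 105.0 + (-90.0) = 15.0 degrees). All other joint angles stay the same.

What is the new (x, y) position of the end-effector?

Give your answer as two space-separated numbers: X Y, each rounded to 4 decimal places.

joint[0] = (0.0000, 0.0000)  (base)
link 0: phi[0] = 15 = 15 deg
  cos(15 deg) = 0.9659, sin(15 deg) = 0.2588
  joint[1] = (0.0000, 0.0000) + 7.6 * (0.9659, 0.2588) = (0.0000 + 7.3410, 0.0000 + 1.9670) = (7.3410, 1.9670)
link 1: phi[1] = 15 + 120 = 135 deg
  cos(135 deg) = -0.7071, sin(135 deg) = 0.7071
  joint[2] = (7.3410, 1.9670) + 6.9 * (-0.7071, 0.7071) = (7.3410 + -4.8790, 1.9670 + 4.8790) = (2.4620, 6.8461)
End effector: (2.4620, 6.8461)

Answer: 2.4620 6.8461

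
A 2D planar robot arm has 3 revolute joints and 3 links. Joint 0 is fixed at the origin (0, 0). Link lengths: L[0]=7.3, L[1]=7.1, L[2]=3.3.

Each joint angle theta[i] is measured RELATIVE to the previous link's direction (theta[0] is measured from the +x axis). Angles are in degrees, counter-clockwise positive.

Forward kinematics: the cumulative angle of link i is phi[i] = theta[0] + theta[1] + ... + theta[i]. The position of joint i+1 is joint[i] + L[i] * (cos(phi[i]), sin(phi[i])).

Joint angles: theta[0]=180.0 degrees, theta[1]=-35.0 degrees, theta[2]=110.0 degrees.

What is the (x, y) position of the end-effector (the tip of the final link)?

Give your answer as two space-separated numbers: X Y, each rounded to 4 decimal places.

Answer: -13.9701 0.8848

Derivation:
joint[0] = (0.0000, 0.0000)  (base)
link 0: phi[0] = 180 = 180 deg
  cos(180 deg) = -1.0000, sin(180 deg) = 0.0000
  joint[1] = (0.0000, 0.0000) + 7.3 * (-1.0000, 0.0000) = (0.0000 + -7.3000, 0.0000 + 0.0000) = (-7.3000, 0.0000)
link 1: phi[1] = 180 + -35 = 145 deg
  cos(145 deg) = -0.8192, sin(145 deg) = 0.5736
  joint[2] = (-7.3000, 0.0000) + 7.1 * (-0.8192, 0.5736) = (-7.3000 + -5.8160, 0.0000 + 4.0724) = (-13.1160, 4.0724)
link 2: phi[2] = 180 + -35 + 110 = 255 deg
  cos(255 deg) = -0.2588, sin(255 deg) = -0.9659
  joint[3] = (-13.1160, 4.0724) + 3.3 * (-0.2588, -0.9659) = (-13.1160 + -0.8541, 4.0724 + -3.1876) = (-13.9701, 0.8848)
End effector: (-13.9701, 0.8848)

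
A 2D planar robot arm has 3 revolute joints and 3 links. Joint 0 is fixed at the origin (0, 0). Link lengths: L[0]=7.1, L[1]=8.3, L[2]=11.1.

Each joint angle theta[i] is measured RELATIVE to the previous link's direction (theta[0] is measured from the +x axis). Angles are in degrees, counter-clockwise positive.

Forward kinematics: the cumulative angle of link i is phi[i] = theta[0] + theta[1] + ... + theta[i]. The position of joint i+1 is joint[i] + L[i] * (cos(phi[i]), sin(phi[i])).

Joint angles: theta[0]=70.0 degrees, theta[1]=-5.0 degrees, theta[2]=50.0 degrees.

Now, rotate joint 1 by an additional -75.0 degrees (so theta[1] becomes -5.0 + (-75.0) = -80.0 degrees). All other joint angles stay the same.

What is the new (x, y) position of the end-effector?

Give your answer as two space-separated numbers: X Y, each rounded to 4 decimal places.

joint[0] = (0.0000, 0.0000)  (base)
link 0: phi[0] = 70 = 70 deg
  cos(70 deg) = 0.3420, sin(70 deg) = 0.9397
  joint[1] = (0.0000, 0.0000) + 7.1 * (0.3420, 0.9397) = (0.0000 + 2.4283, 0.0000 + 6.6718) = (2.4283, 6.6718)
link 1: phi[1] = 70 + -80 = -10 deg
  cos(-10 deg) = 0.9848, sin(-10 deg) = -0.1736
  joint[2] = (2.4283, 6.6718) + 8.3 * (0.9848, -0.1736) = (2.4283 + 8.1739, 6.6718 + -1.4413) = (10.6022, 5.2305)
link 2: phi[2] = 70 + -80 + 50 = 40 deg
  cos(40 deg) = 0.7660, sin(40 deg) = 0.6428
  joint[3] = (10.6022, 5.2305) + 11.1 * (0.7660, 0.6428) = (10.6022 + 8.5031, 5.2305 + 7.1349) = (19.1053, 12.3655)
End effector: (19.1053, 12.3655)

Answer: 19.1053 12.3655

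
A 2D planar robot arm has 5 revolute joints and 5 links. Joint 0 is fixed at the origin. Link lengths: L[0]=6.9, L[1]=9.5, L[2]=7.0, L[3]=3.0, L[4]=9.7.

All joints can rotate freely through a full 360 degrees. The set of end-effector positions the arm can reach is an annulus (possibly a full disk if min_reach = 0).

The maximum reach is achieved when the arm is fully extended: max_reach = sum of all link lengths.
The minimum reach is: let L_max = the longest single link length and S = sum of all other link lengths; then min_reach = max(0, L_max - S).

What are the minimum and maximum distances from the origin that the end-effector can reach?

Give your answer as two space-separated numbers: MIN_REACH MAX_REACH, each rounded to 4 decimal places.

Link lengths: [6.9, 9.5, 7.0, 3.0, 9.7]
max_reach = 6.9 + 9.5 + 7 + 3 + 9.7 = 36.1
L_max = max([6.9, 9.5, 7.0, 3.0, 9.7]) = 9.7
S (sum of others) = 36.1 - 9.7 = 26.4
min_reach = max(0, 9.7 - 26.4) = max(0, -16.7) = 0

Answer: 0.0000 36.1000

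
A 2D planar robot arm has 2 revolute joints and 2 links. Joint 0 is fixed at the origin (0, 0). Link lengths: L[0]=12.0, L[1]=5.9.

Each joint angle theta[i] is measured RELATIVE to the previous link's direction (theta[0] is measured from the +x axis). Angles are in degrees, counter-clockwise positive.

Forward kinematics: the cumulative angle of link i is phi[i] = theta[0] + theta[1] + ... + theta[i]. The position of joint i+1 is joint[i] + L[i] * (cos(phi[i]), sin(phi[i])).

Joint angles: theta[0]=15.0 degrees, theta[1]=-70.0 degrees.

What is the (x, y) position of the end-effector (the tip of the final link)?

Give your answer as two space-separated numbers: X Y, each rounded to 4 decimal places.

Answer: 14.9752 -1.7272

Derivation:
joint[0] = (0.0000, 0.0000)  (base)
link 0: phi[0] = 15 = 15 deg
  cos(15 deg) = 0.9659, sin(15 deg) = 0.2588
  joint[1] = (0.0000, 0.0000) + 12 * (0.9659, 0.2588) = (0.0000 + 11.5911, 0.0000 + 3.1058) = (11.5911, 3.1058)
link 1: phi[1] = 15 + -70 = -55 deg
  cos(-55 deg) = 0.5736, sin(-55 deg) = -0.8192
  joint[2] = (11.5911, 3.1058) + 5.9 * (0.5736, -0.8192) = (11.5911 + 3.3841, 3.1058 + -4.8330) = (14.9752, -1.7272)
End effector: (14.9752, -1.7272)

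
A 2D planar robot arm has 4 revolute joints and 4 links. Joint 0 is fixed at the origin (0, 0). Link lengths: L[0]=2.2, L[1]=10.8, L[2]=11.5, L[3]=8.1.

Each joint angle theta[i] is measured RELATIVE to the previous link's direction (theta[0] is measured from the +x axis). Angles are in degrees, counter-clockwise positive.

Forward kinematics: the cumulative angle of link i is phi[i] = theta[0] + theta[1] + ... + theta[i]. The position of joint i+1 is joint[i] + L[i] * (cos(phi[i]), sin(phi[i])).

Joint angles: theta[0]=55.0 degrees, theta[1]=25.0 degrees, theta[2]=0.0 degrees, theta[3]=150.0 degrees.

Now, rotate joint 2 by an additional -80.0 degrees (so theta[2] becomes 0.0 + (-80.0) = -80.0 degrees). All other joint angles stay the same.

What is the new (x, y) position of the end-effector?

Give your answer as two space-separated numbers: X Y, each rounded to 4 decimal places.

Answer: 7.6225 16.4881

Derivation:
joint[0] = (0.0000, 0.0000)  (base)
link 0: phi[0] = 55 = 55 deg
  cos(55 deg) = 0.5736, sin(55 deg) = 0.8192
  joint[1] = (0.0000, 0.0000) + 2.2 * (0.5736, 0.8192) = (0.0000 + 1.2619, 0.0000 + 1.8021) = (1.2619, 1.8021)
link 1: phi[1] = 55 + 25 = 80 deg
  cos(80 deg) = 0.1736, sin(80 deg) = 0.9848
  joint[2] = (1.2619, 1.8021) + 10.8 * (0.1736, 0.9848) = (1.2619 + 1.8754, 1.8021 + 10.6359) = (3.1373, 12.4381)
link 2: phi[2] = 55 + 25 + -80 = 0 deg
  cos(0 deg) = 1.0000, sin(0 deg) = 0.0000
  joint[3] = (3.1373, 12.4381) + 11.5 * (1.0000, 0.0000) = (3.1373 + 11.5000, 12.4381 + 0.0000) = (14.6373, 12.4381)
link 3: phi[3] = 55 + 25 + -80 + 150 = 150 deg
  cos(150 deg) = -0.8660, sin(150 deg) = 0.5000
  joint[4] = (14.6373, 12.4381) + 8.1 * (-0.8660, 0.5000) = (14.6373 + -7.0148, 12.4381 + 4.0500) = (7.6225, 16.4881)
End effector: (7.6225, 16.4881)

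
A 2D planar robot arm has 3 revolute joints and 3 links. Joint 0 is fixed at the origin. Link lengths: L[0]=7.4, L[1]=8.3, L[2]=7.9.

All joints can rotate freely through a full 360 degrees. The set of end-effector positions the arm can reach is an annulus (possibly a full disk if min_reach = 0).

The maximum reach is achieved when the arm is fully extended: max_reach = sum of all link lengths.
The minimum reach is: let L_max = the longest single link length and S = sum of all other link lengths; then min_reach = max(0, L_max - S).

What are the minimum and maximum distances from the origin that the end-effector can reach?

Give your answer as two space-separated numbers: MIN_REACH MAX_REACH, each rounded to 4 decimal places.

Link lengths: [7.4, 8.3, 7.9]
max_reach = 7.4 + 8.3 + 7.9 = 23.6
L_max = max([7.4, 8.3, 7.9]) = 8.3
S (sum of others) = 23.6 - 8.3 = 15.3
min_reach = max(0, 8.3 - 15.3) = max(0, -7) = 0

Answer: 0.0000 23.6000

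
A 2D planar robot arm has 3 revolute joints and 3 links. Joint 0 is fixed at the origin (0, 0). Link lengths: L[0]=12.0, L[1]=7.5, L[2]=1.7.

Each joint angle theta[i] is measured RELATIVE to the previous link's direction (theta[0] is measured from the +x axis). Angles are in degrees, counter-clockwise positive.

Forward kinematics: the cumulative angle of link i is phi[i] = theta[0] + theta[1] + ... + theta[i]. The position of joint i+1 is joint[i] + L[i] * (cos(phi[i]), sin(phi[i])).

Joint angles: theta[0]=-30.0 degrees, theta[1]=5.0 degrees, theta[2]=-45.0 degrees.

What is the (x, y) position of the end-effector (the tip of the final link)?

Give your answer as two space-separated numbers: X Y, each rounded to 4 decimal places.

Answer: 17.7710 -10.7671

Derivation:
joint[0] = (0.0000, 0.0000)  (base)
link 0: phi[0] = -30 = -30 deg
  cos(-30 deg) = 0.8660, sin(-30 deg) = -0.5000
  joint[1] = (0.0000, 0.0000) + 12 * (0.8660, -0.5000) = (0.0000 + 10.3923, 0.0000 + -6.0000) = (10.3923, -6.0000)
link 1: phi[1] = -30 + 5 = -25 deg
  cos(-25 deg) = 0.9063, sin(-25 deg) = -0.4226
  joint[2] = (10.3923, -6.0000) + 7.5 * (0.9063, -0.4226) = (10.3923 + 6.7973, -6.0000 + -3.1696) = (17.1896, -9.1696)
link 2: phi[2] = -30 + 5 + -45 = -70 deg
  cos(-70 deg) = 0.3420, sin(-70 deg) = -0.9397
  joint[3] = (17.1896, -9.1696) + 1.7 * (0.3420, -0.9397) = (17.1896 + 0.5814, -9.1696 + -1.5975) = (17.7710, -10.7671)
End effector: (17.7710, -10.7671)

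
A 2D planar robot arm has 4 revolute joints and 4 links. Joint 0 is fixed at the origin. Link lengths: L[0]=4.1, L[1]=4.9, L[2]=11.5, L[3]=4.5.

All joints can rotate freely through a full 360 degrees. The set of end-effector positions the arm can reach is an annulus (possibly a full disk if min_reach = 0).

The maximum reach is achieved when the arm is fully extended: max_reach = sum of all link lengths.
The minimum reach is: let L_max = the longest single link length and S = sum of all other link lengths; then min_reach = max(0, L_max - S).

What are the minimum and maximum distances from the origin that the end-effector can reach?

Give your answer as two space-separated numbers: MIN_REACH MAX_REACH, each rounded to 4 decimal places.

Link lengths: [4.1, 4.9, 11.5, 4.5]
max_reach = 4.1 + 4.9 + 11.5 + 4.5 = 25
L_max = max([4.1, 4.9, 11.5, 4.5]) = 11.5
S (sum of others) = 25 - 11.5 = 13.5
min_reach = max(0, 11.5 - 13.5) = max(0, -2) = 0

Answer: 0.0000 25.0000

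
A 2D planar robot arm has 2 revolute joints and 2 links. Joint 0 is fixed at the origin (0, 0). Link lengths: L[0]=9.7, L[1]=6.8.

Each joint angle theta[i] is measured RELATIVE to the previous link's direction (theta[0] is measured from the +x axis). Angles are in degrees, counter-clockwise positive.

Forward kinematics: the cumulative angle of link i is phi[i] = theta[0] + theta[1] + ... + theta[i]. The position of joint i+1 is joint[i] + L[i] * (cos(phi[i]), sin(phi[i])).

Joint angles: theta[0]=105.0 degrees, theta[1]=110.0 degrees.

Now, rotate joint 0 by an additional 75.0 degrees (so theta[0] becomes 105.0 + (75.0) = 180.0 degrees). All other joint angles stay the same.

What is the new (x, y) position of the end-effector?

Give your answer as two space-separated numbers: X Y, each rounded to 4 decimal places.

Answer: -7.3743 -6.3899

Derivation:
joint[0] = (0.0000, 0.0000)  (base)
link 0: phi[0] = 180 = 180 deg
  cos(180 deg) = -1.0000, sin(180 deg) = 0.0000
  joint[1] = (0.0000, 0.0000) + 9.7 * (-1.0000, 0.0000) = (0.0000 + -9.7000, 0.0000 + 0.0000) = (-9.7000, 0.0000)
link 1: phi[1] = 180 + 110 = 290 deg
  cos(290 deg) = 0.3420, sin(290 deg) = -0.9397
  joint[2] = (-9.7000, 0.0000) + 6.8 * (0.3420, -0.9397) = (-9.7000 + 2.3257, 0.0000 + -6.3899) = (-7.3743, -6.3899)
End effector: (-7.3743, -6.3899)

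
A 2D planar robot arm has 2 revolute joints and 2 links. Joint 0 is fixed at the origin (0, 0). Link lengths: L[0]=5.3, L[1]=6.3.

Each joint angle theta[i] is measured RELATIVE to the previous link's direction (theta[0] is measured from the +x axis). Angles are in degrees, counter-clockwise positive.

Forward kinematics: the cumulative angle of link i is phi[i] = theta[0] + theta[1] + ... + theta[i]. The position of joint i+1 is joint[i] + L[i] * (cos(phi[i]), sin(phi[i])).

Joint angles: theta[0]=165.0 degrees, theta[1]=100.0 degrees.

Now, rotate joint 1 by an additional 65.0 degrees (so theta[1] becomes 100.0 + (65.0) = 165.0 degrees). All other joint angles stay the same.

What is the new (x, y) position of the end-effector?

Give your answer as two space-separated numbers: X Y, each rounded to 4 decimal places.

joint[0] = (0.0000, 0.0000)  (base)
link 0: phi[0] = 165 = 165 deg
  cos(165 deg) = -0.9659, sin(165 deg) = 0.2588
  joint[1] = (0.0000, 0.0000) + 5.3 * (-0.9659, 0.2588) = (0.0000 + -5.1194, 0.0000 + 1.3717) = (-5.1194, 1.3717)
link 1: phi[1] = 165 + 165 = 330 deg
  cos(330 deg) = 0.8660, sin(330 deg) = -0.5000
  joint[2] = (-5.1194, 1.3717) + 6.3 * (0.8660, -0.5000) = (-5.1194 + 5.4560, 1.3717 + -3.1500) = (0.3366, -1.7783)
End effector: (0.3366, -1.7783)

Answer: 0.3366 -1.7783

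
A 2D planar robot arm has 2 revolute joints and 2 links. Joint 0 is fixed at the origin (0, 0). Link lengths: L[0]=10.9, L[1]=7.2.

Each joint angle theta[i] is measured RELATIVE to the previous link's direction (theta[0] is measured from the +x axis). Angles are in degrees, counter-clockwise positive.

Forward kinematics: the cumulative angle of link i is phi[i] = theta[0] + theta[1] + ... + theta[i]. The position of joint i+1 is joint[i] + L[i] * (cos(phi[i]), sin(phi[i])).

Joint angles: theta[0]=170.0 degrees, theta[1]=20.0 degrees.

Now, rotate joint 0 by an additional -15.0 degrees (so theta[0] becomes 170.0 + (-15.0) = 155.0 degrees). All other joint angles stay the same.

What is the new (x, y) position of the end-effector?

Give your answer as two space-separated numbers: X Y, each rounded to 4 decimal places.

Answer: -17.0514 5.2341

Derivation:
joint[0] = (0.0000, 0.0000)  (base)
link 0: phi[0] = 155 = 155 deg
  cos(155 deg) = -0.9063, sin(155 deg) = 0.4226
  joint[1] = (0.0000, 0.0000) + 10.9 * (-0.9063, 0.4226) = (0.0000 + -9.8788, 0.0000 + 4.6065) = (-9.8788, 4.6065)
link 1: phi[1] = 155 + 20 = 175 deg
  cos(175 deg) = -0.9962, sin(175 deg) = 0.0872
  joint[2] = (-9.8788, 4.6065) + 7.2 * (-0.9962, 0.0872) = (-9.8788 + -7.1726, 4.6065 + 0.6275) = (-17.0514, 5.2341)
End effector: (-17.0514, 5.2341)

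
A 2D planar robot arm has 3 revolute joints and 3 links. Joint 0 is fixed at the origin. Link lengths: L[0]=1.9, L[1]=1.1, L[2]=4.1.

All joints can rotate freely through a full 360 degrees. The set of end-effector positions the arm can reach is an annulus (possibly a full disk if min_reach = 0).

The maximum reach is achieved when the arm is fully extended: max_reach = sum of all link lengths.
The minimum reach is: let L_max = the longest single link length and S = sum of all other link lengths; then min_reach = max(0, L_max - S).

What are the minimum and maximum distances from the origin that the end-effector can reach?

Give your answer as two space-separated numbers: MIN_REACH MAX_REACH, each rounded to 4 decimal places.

Link lengths: [1.9, 1.1, 4.1]
max_reach = 1.9 + 1.1 + 4.1 = 7.1
L_max = max([1.9, 1.1, 4.1]) = 4.1
S (sum of others) = 7.1 - 4.1 = 3
min_reach = max(0, 4.1 - 3) = max(0, 1.1) = 1.1

Answer: 1.1000 7.1000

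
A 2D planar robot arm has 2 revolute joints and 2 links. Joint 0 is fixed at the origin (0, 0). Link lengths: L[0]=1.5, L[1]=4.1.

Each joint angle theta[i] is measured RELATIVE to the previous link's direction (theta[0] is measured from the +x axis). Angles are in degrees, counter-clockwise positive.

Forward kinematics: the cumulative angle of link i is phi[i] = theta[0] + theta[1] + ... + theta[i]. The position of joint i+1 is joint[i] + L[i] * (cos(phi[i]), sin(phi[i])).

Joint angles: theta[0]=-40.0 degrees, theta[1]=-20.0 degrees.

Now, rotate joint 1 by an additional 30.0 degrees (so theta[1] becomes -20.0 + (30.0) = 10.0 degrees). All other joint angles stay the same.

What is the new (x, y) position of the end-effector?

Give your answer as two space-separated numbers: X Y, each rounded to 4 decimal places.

Answer: 4.6998 -3.0142

Derivation:
joint[0] = (0.0000, 0.0000)  (base)
link 0: phi[0] = -40 = -40 deg
  cos(-40 deg) = 0.7660, sin(-40 deg) = -0.6428
  joint[1] = (0.0000, 0.0000) + 1.5 * (0.7660, -0.6428) = (0.0000 + 1.1491, 0.0000 + -0.9642) = (1.1491, -0.9642)
link 1: phi[1] = -40 + 10 = -30 deg
  cos(-30 deg) = 0.8660, sin(-30 deg) = -0.5000
  joint[2] = (1.1491, -0.9642) + 4.1 * (0.8660, -0.5000) = (1.1491 + 3.5507, -0.9642 + -2.0500) = (4.6998, -3.0142)
End effector: (4.6998, -3.0142)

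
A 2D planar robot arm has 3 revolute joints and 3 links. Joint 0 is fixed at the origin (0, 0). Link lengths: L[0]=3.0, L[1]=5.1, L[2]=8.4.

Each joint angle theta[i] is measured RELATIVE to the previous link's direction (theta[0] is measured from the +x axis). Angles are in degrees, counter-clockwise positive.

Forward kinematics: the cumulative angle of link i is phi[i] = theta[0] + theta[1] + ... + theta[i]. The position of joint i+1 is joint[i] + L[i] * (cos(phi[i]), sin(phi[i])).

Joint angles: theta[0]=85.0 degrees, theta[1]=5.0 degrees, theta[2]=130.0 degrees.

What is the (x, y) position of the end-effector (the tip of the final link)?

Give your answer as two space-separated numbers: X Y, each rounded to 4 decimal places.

joint[0] = (0.0000, 0.0000)  (base)
link 0: phi[0] = 85 = 85 deg
  cos(85 deg) = 0.0872, sin(85 deg) = 0.9962
  joint[1] = (0.0000, 0.0000) + 3 * (0.0872, 0.9962) = (0.0000 + 0.2615, 0.0000 + 2.9886) = (0.2615, 2.9886)
link 1: phi[1] = 85 + 5 = 90 deg
  cos(90 deg) = 0.0000, sin(90 deg) = 1.0000
  joint[2] = (0.2615, 2.9886) + 5.1 * (0.0000, 1.0000) = (0.2615 + 0.0000, 2.9886 + 5.1000) = (0.2615, 8.0886)
link 2: phi[2] = 85 + 5 + 130 = 220 deg
  cos(220 deg) = -0.7660, sin(220 deg) = -0.6428
  joint[3] = (0.2615, 8.0886) + 8.4 * (-0.7660, -0.6428) = (0.2615 + -6.4348, 8.0886 + -5.3994) = (-6.1733, 2.6892)
End effector: (-6.1733, 2.6892)

Answer: -6.1733 2.6892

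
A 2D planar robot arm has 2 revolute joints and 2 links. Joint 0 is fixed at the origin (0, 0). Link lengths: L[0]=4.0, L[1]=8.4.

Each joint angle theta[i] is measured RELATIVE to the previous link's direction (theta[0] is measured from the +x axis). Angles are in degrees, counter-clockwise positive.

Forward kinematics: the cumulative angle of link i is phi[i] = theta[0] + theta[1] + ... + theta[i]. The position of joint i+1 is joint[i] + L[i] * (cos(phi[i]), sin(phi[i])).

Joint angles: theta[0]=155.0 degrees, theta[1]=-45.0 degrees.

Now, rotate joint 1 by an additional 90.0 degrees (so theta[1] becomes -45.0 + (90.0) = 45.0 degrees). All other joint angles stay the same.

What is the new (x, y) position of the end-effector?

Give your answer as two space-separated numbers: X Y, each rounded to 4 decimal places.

joint[0] = (0.0000, 0.0000)  (base)
link 0: phi[0] = 155 = 155 deg
  cos(155 deg) = -0.9063, sin(155 deg) = 0.4226
  joint[1] = (0.0000, 0.0000) + 4 * (-0.9063, 0.4226) = (0.0000 + -3.6252, 0.0000 + 1.6905) = (-3.6252, 1.6905)
link 1: phi[1] = 155 + 45 = 200 deg
  cos(200 deg) = -0.9397, sin(200 deg) = -0.3420
  joint[2] = (-3.6252, 1.6905) + 8.4 * (-0.9397, -0.3420) = (-3.6252 + -7.8934, 1.6905 + -2.8730) = (-11.5186, -1.1825)
End effector: (-11.5186, -1.1825)

Answer: -11.5186 -1.1825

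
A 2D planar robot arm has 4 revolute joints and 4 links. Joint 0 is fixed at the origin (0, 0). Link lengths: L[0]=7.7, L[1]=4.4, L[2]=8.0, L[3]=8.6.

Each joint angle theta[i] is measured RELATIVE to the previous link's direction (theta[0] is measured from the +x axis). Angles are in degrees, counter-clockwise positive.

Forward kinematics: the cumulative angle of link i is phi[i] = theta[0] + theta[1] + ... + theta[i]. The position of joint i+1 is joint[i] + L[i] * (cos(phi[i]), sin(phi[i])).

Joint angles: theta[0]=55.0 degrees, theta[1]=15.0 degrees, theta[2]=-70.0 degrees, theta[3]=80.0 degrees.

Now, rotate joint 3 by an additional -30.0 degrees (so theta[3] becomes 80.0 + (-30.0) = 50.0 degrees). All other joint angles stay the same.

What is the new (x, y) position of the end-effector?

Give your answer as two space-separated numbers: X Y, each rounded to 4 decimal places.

Answer: 19.4494 17.0301

Derivation:
joint[0] = (0.0000, 0.0000)  (base)
link 0: phi[0] = 55 = 55 deg
  cos(55 deg) = 0.5736, sin(55 deg) = 0.8192
  joint[1] = (0.0000, 0.0000) + 7.7 * (0.5736, 0.8192) = (0.0000 + 4.4165, 0.0000 + 6.3075) = (4.4165, 6.3075)
link 1: phi[1] = 55 + 15 = 70 deg
  cos(70 deg) = 0.3420, sin(70 deg) = 0.9397
  joint[2] = (4.4165, 6.3075) + 4.4 * (0.3420, 0.9397) = (4.4165 + 1.5049, 6.3075 + 4.1346) = (5.9214, 10.4421)
link 2: phi[2] = 55 + 15 + -70 = 0 deg
  cos(0 deg) = 1.0000, sin(0 deg) = 0.0000
  joint[3] = (5.9214, 10.4421) + 8 * (1.0000, 0.0000) = (5.9214 + 8.0000, 10.4421 + 0.0000) = (13.9214, 10.4421)
link 3: phi[3] = 55 + 15 + -70 + 50 = 50 deg
  cos(50 deg) = 0.6428, sin(50 deg) = 0.7660
  joint[4] = (13.9214, 10.4421) + 8.6 * (0.6428, 0.7660) = (13.9214 + 5.5280, 10.4421 + 6.5880) = (19.4494, 17.0301)
End effector: (19.4494, 17.0301)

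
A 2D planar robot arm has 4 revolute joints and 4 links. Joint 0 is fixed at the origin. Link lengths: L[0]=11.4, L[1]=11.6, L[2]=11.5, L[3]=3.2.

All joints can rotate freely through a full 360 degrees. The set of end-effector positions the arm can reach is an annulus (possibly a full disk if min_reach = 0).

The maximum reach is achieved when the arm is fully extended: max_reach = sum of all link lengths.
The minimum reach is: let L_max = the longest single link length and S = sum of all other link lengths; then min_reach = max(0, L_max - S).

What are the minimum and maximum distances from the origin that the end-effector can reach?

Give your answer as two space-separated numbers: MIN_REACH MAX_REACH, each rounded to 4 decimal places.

Answer: 0.0000 37.7000

Derivation:
Link lengths: [11.4, 11.6, 11.5, 3.2]
max_reach = 11.4 + 11.6 + 11.5 + 3.2 = 37.7
L_max = max([11.4, 11.6, 11.5, 3.2]) = 11.6
S (sum of others) = 37.7 - 11.6 = 26.1
min_reach = max(0, 11.6 - 26.1) = max(0, -14.5) = 0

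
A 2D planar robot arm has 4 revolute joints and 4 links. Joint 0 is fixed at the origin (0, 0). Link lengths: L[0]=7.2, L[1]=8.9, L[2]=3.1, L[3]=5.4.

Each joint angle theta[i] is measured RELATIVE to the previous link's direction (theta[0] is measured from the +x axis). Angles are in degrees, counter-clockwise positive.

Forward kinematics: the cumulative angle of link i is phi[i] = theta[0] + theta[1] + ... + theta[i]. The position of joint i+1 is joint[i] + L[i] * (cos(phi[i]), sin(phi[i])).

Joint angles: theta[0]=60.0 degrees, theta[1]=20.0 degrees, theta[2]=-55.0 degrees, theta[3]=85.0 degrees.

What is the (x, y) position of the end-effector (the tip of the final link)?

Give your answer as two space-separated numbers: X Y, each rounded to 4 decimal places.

Answer: 6.1081 21.3846

Derivation:
joint[0] = (0.0000, 0.0000)  (base)
link 0: phi[0] = 60 = 60 deg
  cos(60 deg) = 0.5000, sin(60 deg) = 0.8660
  joint[1] = (0.0000, 0.0000) + 7.2 * (0.5000, 0.8660) = (0.0000 + 3.6000, 0.0000 + 6.2354) = (3.6000, 6.2354)
link 1: phi[1] = 60 + 20 = 80 deg
  cos(80 deg) = 0.1736, sin(80 deg) = 0.9848
  joint[2] = (3.6000, 6.2354) + 8.9 * (0.1736, 0.9848) = (3.6000 + 1.5455, 6.2354 + 8.7648) = (5.1455, 15.0002)
link 2: phi[2] = 60 + 20 + -55 = 25 deg
  cos(25 deg) = 0.9063, sin(25 deg) = 0.4226
  joint[3] = (5.1455, 15.0002) + 3.1 * (0.9063, 0.4226) = (5.1455 + 2.8096, 15.0002 + 1.3101) = (7.9550, 16.3103)
link 3: phi[3] = 60 + 20 + -55 + 85 = 110 deg
  cos(110 deg) = -0.3420, sin(110 deg) = 0.9397
  joint[4] = (7.9550, 16.3103) + 5.4 * (-0.3420, 0.9397) = (7.9550 + -1.8469, 16.3103 + 5.0743) = (6.1081, 21.3846)
End effector: (6.1081, 21.3846)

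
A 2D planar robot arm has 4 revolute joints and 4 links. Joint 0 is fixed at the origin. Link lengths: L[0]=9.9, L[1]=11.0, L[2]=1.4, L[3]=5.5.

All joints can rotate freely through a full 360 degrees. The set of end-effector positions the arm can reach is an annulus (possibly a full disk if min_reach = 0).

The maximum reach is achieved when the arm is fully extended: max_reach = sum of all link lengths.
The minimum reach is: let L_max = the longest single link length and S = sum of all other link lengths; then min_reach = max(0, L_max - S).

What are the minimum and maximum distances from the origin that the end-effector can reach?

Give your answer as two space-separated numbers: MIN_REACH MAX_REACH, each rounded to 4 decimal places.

Link lengths: [9.9, 11.0, 1.4, 5.5]
max_reach = 9.9 + 11 + 1.4 + 5.5 = 27.8
L_max = max([9.9, 11.0, 1.4, 5.5]) = 11
S (sum of others) = 27.8 - 11 = 16.8
min_reach = max(0, 11 - 16.8) = max(0, -5.8) = 0

Answer: 0.0000 27.8000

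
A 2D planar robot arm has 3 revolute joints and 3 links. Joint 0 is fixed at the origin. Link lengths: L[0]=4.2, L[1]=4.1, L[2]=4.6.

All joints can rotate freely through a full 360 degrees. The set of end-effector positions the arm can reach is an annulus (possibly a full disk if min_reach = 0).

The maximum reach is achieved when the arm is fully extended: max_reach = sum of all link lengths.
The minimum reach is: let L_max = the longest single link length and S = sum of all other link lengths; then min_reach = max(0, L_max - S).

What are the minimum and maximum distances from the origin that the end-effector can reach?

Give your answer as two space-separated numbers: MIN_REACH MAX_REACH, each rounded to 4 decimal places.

Answer: 0.0000 12.9000

Derivation:
Link lengths: [4.2, 4.1, 4.6]
max_reach = 4.2 + 4.1 + 4.6 = 12.9
L_max = max([4.2, 4.1, 4.6]) = 4.6
S (sum of others) = 12.9 - 4.6 = 8.3
min_reach = max(0, 4.6 - 8.3) = max(0, -3.7) = 0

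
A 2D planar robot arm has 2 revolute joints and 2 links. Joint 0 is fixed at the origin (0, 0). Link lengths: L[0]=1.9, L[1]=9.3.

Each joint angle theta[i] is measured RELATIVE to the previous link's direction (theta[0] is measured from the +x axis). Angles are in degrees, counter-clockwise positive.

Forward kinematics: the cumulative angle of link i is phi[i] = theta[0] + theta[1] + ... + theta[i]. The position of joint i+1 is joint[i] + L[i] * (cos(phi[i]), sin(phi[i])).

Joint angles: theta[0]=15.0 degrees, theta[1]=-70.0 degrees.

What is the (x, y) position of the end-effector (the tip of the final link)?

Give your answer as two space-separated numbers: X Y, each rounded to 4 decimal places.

joint[0] = (0.0000, 0.0000)  (base)
link 0: phi[0] = 15 = 15 deg
  cos(15 deg) = 0.9659, sin(15 deg) = 0.2588
  joint[1] = (0.0000, 0.0000) + 1.9 * (0.9659, 0.2588) = (0.0000 + 1.8353, 0.0000 + 0.4918) = (1.8353, 0.4918)
link 1: phi[1] = 15 + -70 = -55 deg
  cos(-55 deg) = 0.5736, sin(-55 deg) = -0.8192
  joint[2] = (1.8353, 0.4918) + 9.3 * (0.5736, -0.8192) = (1.8353 + 5.3343, 0.4918 + -7.6181) = (7.1695, -7.1264)
End effector: (7.1695, -7.1264)

Answer: 7.1695 -7.1264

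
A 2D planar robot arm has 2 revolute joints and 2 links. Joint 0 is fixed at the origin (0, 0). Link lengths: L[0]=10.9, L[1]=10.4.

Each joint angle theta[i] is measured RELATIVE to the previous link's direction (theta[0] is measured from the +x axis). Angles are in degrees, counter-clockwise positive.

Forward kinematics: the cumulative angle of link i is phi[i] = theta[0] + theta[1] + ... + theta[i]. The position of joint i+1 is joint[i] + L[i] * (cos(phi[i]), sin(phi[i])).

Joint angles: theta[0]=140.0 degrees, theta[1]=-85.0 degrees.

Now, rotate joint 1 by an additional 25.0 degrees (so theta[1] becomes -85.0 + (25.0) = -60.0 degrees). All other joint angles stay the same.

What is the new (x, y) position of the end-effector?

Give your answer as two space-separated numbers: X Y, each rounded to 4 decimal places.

joint[0] = (0.0000, 0.0000)  (base)
link 0: phi[0] = 140 = 140 deg
  cos(140 deg) = -0.7660, sin(140 deg) = 0.6428
  joint[1] = (0.0000, 0.0000) + 10.9 * (-0.7660, 0.6428) = (0.0000 + -8.3499, 0.0000 + 7.0064) = (-8.3499, 7.0064)
link 1: phi[1] = 140 + -60 = 80 deg
  cos(80 deg) = 0.1736, sin(80 deg) = 0.9848
  joint[2] = (-8.3499, 7.0064) + 10.4 * (0.1736, 0.9848) = (-8.3499 + 1.8059, 7.0064 + 10.2420) = (-6.5439, 17.2484)
End effector: (-6.5439, 17.2484)

Answer: -6.5439 17.2484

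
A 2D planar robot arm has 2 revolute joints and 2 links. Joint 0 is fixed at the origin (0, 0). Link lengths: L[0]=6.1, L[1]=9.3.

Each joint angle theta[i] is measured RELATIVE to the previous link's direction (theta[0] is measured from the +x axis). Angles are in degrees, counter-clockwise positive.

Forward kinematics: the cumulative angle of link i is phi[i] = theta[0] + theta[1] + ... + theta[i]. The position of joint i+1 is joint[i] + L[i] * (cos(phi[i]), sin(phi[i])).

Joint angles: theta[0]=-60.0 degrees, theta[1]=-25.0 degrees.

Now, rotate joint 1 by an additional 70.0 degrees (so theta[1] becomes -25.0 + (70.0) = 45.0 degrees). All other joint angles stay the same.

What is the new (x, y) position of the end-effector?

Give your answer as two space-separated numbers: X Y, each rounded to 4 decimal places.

joint[0] = (0.0000, 0.0000)  (base)
link 0: phi[0] = -60 = -60 deg
  cos(-60 deg) = 0.5000, sin(-60 deg) = -0.8660
  joint[1] = (0.0000, 0.0000) + 6.1 * (0.5000, -0.8660) = (0.0000 + 3.0500, 0.0000 + -5.2828) = (3.0500, -5.2828)
link 1: phi[1] = -60 + 45 = -15 deg
  cos(-15 deg) = 0.9659, sin(-15 deg) = -0.2588
  joint[2] = (3.0500, -5.2828) + 9.3 * (0.9659, -0.2588) = (3.0500 + 8.9831, -5.2828 + -2.4070) = (12.0331, -7.6898)
End effector: (12.0331, -7.6898)

Answer: 12.0331 -7.6898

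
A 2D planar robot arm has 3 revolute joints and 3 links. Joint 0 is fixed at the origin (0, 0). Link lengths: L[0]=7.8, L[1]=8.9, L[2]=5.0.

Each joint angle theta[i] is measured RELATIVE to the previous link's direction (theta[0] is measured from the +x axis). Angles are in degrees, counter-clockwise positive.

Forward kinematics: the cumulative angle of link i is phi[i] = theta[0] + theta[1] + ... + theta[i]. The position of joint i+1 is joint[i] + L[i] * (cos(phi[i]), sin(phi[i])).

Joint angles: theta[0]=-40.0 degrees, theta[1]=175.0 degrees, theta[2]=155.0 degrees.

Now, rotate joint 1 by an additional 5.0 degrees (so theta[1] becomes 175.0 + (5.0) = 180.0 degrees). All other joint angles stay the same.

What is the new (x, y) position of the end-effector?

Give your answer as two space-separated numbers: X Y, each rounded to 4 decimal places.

joint[0] = (0.0000, 0.0000)  (base)
link 0: phi[0] = -40 = -40 deg
  cos(-40 deg) = 0.7660, sin(-40 deg) = -0.6428
  joint[1] = (0.0000, 0.0000) + 7.8 * (0.7660, -0.6428) = (0.0000 + 5.9751, 0.0000 + -5.0137) = (5.9751, -5.0137)
link 1: phi[1] = -40 + 180 = 140 deg
  cos(140 deg) = -0.7660, sin(140 deg) = 0.6428
  joint[2] = (5.9751, -5.0137) + 8.9 * (-0.7660, 0.6428) = (5.9751 + -6.8178, -5.0137 + 5.7208) = (-0.8426, 0.7071)
link 2: phi[2] = -40 + 180 + 155 = 295 deg
  cos(295 deg) = 0.4226, sin(295 deg) = -0.9063
  joint[3] = (-0.8426, 0.7071) + 5 * (0.4226, -0.9063) = (-0.8426 + 2.1131, 0.7071 + -4.5315) = (1.2704, -3.8245)
End effector: (1.2704, -3.8245)

Answer: 1.2704 -3.8245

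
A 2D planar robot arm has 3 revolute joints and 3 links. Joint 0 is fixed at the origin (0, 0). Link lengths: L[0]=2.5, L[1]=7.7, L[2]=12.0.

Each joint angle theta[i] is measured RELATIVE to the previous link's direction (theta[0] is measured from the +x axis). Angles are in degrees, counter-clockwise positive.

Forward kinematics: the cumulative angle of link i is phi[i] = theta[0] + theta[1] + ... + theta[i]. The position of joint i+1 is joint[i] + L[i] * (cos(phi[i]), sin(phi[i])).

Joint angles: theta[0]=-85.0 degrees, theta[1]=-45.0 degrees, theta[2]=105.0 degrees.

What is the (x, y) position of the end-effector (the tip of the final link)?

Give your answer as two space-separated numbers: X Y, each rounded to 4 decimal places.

Answer: 6.1441 -13.4604

Derivation:
joint[0] = (0.0000, 0.0000)  (base)
link 0: phi[0] = -85 = -85 deg
  cos(-85 deg) = 0.0872, sin(-85 deg) = -0.9962
  joint[1] = (0.0000, 0.0000) + 2.5 * (0.0872, -0.9962) = (0.0000 + 0.2179, 0.0000 + -2.4905) = (0.2179, -2.4905)
link 1: phi[1] = -85 + -45 = -130 deg
  cos(-130 deg) = -0.6428, sin(-130 deg) = -0.7660
  joint[2] = (0.2179, -2.4905) + 7.7 * (-0.6428, -0.7660) = (0.2179 + -4.9495, -2.4905 + -5.8985) = (-4.7316, -8.3890)
link 2: phi[2] = -85 + -45 + 105 = -25 deg
  cos(-25 deg) = 0.9063, sin(-25 deg) = -0.4226
  joint[3] = (-4.7316, -8.3890) + 12 * (0.9063, -0.4226) = (-4.7316 + 10.8757, -8.3890 + -5.0714) = (6.1441, -13.4604)
End effector: (6.1441, -13.4604)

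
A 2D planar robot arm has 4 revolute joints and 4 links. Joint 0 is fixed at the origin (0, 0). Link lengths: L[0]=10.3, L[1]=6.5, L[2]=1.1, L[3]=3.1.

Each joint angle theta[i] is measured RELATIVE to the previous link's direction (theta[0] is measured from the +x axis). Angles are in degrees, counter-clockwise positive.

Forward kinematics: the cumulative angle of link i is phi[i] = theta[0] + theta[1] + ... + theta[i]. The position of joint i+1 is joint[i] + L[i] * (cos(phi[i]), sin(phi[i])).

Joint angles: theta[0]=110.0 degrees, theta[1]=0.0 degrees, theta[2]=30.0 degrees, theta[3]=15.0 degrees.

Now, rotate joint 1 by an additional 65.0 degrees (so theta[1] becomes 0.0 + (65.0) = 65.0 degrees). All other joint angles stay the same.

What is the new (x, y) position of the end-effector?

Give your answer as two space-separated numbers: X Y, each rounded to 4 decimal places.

Answer: -13.3697 7.7878

Derivation:
joint[0] = (0.0000, 0.0000)  (base)
link 0: phi[0] = 110 = 110 deg
  cos(110 deg) = -0.3420, sin(110 deg) = 0.9397
  joint[1] = (0.0000, 0.0000) + 10.3 * (-0.3420, 0.9397) = (0.0000 + -3.5228, 0.0000 + 9.6788) = (-3.5228, 9.6788)
link 1: phi[1] = 110 + 65 = 175 deg
  cos(175 deg) = -0.9962, sin(175 deg) = 0.0872
  joint[2] = (-3.5228, 9.6788) + 6.5 * (-0.9962, 0.0872) = (-3.5228 + -6.4753, 9.6788 + 0.5665) = (-9.9981, 10.2453)
link 2: phi[2] = 110 + 65 + 30 = 205 deg
  cos(205 deg) = -0.9063, sin(205 deg) = -0.4226
  joint[3] = (-9.9981, 10.2453) + 1.1 * (-0.9063, -0.4226) = (-9.9981 + -0.9969, 10.2453 + -0.4649) = (-10.9950, 9.7805)
link 3: phi[3] = 110 + 65 + 30 + 15 = 220 deg
  cos(220 deg) = -0.7660, sin(220 deg) = -0.6428
  joint[4] = (-10.9950, 9.7805) + 3.1 * (-0.7660, -0.6428) = (-10.9950 + -2.3747, 9.7805 + -1.9926) = (-13.3697, 7.7878)
End effector: (-13.3697, 7.7878)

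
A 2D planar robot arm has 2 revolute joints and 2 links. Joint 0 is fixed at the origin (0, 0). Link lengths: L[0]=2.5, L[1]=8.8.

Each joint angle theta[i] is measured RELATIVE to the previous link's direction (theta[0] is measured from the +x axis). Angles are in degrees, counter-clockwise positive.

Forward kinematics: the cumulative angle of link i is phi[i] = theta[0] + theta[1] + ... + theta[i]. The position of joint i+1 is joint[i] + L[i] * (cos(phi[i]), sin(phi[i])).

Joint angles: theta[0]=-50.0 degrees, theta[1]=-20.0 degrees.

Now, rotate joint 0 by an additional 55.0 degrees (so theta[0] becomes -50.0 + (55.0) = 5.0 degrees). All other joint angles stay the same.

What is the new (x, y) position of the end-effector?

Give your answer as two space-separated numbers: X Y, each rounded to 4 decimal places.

Answer: 10.9906 -2.0597

Derivation:
joint[0] = (0.0000, 0.0000)  (base)
link 0: phi[0] = 5 = 5 deg
  cos(5 deg) = 0.9962, sin(5 deg) = 0.0872
  joint[1] = (0.0000, 0.0000) + 2.5 * (0.9962, 0.0872) = (0.0000 + 2.4905, 0.0000 + 0.2179) = (2.4905, 0.2179)
link 1: phi[1] = 5 + -20 = -15 deg
  cos(-15 deg) = 0.9659, sin(-15 deg) = -0.2588
  joint[2] = (2.4905, 0.2179) + 8.8 * (0.9659, -0.2588) = (2.4905 + 8.5001, 0.2179 + -2.2776) = (10.9906, -2.0597)
End effector: (10.9906, -2.0597)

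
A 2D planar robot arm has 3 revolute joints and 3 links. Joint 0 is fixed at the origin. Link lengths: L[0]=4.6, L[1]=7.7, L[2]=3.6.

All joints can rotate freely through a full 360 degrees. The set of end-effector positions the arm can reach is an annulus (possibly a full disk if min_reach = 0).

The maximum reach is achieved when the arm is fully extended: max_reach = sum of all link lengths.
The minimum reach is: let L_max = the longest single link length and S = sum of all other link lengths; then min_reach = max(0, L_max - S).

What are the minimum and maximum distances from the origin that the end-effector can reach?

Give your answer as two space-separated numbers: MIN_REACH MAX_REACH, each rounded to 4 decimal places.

Link lengths: [4.6, 7.7, 3.6]
max_reach = 4.6 + 7.7 + 3.6 = 15.9
L_max = max([4.6, 7.7, 3.6]) = 7.7
S (sum of others) = 15.9 - 7.7 = 8.2
min_reach = max(0, 7.7 - 8.2) = max(0, -0.5) = 0

Answer: 0.0000 15.9000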